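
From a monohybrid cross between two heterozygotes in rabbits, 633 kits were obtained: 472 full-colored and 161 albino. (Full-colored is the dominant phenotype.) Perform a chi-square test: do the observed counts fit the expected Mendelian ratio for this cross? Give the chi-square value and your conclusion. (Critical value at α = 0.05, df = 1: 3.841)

0.064; consistent

For a monohybrid cross between heterozygotes with complete dominance, the expected phenotypic ratio is 3:1.
Total ratio parts = 4. Expected numbers out of 633:
  full-colored: 633 × 3/4 = 474.75
  albino: 633 × 1/4 = 158.25
χ² = Σ (O − E)² / E
  full-colored: (472 − 474.75)² / 474.75 = 0.0159
  albino: (161 − 158.25)² / 158.25 = 0.0478
χ² = 0.0159 + 0.0478 = 0.0637 ≈ 0.064
Degrees of freedom = 2 − 1 = 1; critical value at α = 0.05 is 3.841.
Since 0.064 < 3.841, we fail to reject the null hypothesis — the data are consistent with the 3:1 ratio.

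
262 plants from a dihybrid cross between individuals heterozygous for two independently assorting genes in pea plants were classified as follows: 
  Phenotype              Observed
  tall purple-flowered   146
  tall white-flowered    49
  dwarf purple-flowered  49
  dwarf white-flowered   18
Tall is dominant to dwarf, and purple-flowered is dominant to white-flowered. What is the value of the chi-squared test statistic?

A dihybrid F₂ with independent assortment and complete dominance at both loci gives a 9:3:3:1 phenotypic ratio.
The 9:3:3:1 ratio has 16 parts, so with N = 262 the expected counts are:
  tall purple-flowered: 262 × 9/16 = 147.375
  tall white-flowered: 262 × 3/16 = 49.125
  dwarf purple-flowered: 262 × 3/16 = 49.125
  dwarf white-flowered: 262 × 1/16 = 16.375
χ² = Σ (O − E)² / E
  tall purple-flowered: (146 − 147.375)² / 147.375 = 0.0128
  tall white-flowered: (49 − 49.125)² / 49.125 = 0.0003
  dwarf purple-flowered: (49 − 49.125)² / 49.125 = 0.0003
  dwarf white-flowered: (18 − 16.375)² / 16.375 = 0.1613
χ² = 0.0128 + 0.0003 + 0.0003 + 0.1613 = 0.1747 ≈ 0.175

0.175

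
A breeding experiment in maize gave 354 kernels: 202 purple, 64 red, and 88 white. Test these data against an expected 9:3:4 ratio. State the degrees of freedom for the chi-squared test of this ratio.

A goodness-of-fit test with 3 phenotype classes has df = 3 − 1 = 2.

2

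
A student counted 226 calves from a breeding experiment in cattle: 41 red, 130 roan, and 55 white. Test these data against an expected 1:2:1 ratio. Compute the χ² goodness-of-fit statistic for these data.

Expected counts for N = 226 under a 1:2:1 ratio (total parts = 4):
  red: 226 × 1/4 = 56.5
  roan: 226 × 2/4 = 113
  white: 226 × 1/4 = 56.5
χ² = Σ (O − E)² / E
  red: (41 − 56.5)² / 56.5 = 4.2522
  roan: (130 − 113)² / 113 = 2.5575
  white: (55 − 56.5)² / 56.5 = 0.0398
χ² = 4.2522 + 2.5575 + 0.0398 = 6.8495 ≈ 6.850

6.850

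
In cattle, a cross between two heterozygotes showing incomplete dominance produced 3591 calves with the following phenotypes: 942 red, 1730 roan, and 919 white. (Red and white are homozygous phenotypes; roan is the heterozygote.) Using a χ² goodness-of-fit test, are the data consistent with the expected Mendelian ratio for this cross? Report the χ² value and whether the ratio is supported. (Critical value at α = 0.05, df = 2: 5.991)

With incomplete dominance, a heterozygote × heterozygote cross gives a 1:2:1 phenotypic ratio.
Total ratio parts = 4. Expected numbers out of 3591:
  red: 3591 × 1/4 = 897.75
  roan: 3591 × 2/4 = 1795.5
  white: 3591 × 1/4 = 897.75
χ² = Σ (O − E)² / E
  red: (942 − 897.75)² / 897.75 = 2.1811
  roan: (1730 − 1795.5)² / 1795.5 = 2.3894
  white: (919 − 897.75)² / 897.75 = 0.5030
χ² = 2.1811 + 2.3894 + 0.5030 = 5.0735 ≈ 5.074
Degrees of freedom = 3 − 1 = 2; critical value at α = 0.05 is 5.991.
Since 5.074 < 5.991, we fail to reject the null hypothesis — the data are consistent with the 1:2:1 ratio.

5.074; consistent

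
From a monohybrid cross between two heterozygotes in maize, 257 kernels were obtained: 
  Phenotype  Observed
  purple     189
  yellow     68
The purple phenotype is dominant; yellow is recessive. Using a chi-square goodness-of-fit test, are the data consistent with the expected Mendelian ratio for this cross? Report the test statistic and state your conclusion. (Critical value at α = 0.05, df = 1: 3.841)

For a monohybrid cross between heterozygotes with complete dominance, the expected phenotypic ratio is 3:1.
Expected counts for N = 257 under a 3:1 ratio (total parts = 4):
  purple: 257 × 3/4 = 192.75
  yellow: 257 × 1/4 = 64.25
χ² = Σ (O − E)² / E
  purple: (189 − 192.75)² / 192.75 = 0.0730
  yellow: (68 − 64.25)² / 64.25 = 0.2189
χ² = 0.0730 + 0.2189 = 0.2919 ≈ 0.292
Degrees of freedom = 2 − 1 = 1; critical value at α = 0.05 is 3.841.
Since 0.292 < 3.841, we fail to reject the null hypothesis — the data are consistent with the 3:1 ratio.

0.292; consistent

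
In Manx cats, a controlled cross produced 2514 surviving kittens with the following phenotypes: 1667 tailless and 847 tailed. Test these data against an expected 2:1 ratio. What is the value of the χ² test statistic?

0.145

Under the 2:1 hypothesis (Σ ratio = 3, N = 2514):
  tailless: 2514 × 2/3 = 1676
  tailed: 2514 × 1/3 = 838
χ² = Σ (O − E)² / E
  tailless: (1667 − 1676)² / 1676 = 0.0483
  tailed: (847 − 838)² / 838 = 0.0967
χ² = 0.0483 + 0.0967 = 0.145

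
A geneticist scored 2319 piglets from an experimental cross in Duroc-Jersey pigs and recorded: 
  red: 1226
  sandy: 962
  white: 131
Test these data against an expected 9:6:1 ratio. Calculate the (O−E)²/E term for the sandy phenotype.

9.812

Under the 9:6:1 hypothesis (Σ ratio = 16, N = 2319):
  red: 2319 × 9/16 = 1304.4375
  sandy: 2319 × 6/16 = 869.625
  white: 2319 × 1/16 = 144.9375
Contribution of sandy: (962 − 869.625)² / 869.625 = 9.8124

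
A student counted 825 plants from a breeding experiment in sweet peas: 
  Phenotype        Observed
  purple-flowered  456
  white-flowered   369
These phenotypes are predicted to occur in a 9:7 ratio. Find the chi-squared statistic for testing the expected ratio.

0.320

Expected counts for N = 825 under a 9:7 ratio (total parts = 16):
  purple-flowered: 825 × 9/16 = 464.0625
  white-flowered: 825 × 7/16 = 360.9375
χ² = Σ (O − E)² / E
  purple-flowered: (456 − 464.0625)² / 464.0625 = 0.1401
  white-flowered: (369 − 360.9375)² / 360.9375 = 0.1801
χ² = 0.1401 + 0.1801 = 0.3202 ≈ 0.320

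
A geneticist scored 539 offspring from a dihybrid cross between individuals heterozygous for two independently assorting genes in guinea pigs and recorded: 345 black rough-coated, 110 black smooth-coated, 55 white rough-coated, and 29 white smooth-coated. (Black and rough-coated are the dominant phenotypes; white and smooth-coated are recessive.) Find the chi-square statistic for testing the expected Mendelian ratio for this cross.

28.203

A dihybrid F₂ with independent assortment and complete dominance at both loci gives a 9:3:3:1 phenotypic ratio.
Under the 9:3:3:1 hypothesis (Σ ratio = 16, N = 539):
  black rough-coated: 539 × 9/16 = 303.1875
  black smooth-coated: 539 × 3/16 = 101.0625
  white rough-coated: 539 × 3/16 = 101.0625
  white smooth-coated: 539 × 1/16 = 33.6875
χ² = Σ (O − E)² / E
  black rough-coated: (345 − 303.1875)² / 303.1875 = 5.7663
  black smooth-coated: (110 − 101.0625)² / 101.0625 = 0.7904
  white rough-coated: (55 − 101.0625)² / 101.0625 = 20.9945
  white smooth-coated: (29 − 33.6875)² / 33.6875 = 0.6522
χ² = 5.7663 + 0.7904 + 20.9945 + 0.6522 = 28.2034 ≈ 28.203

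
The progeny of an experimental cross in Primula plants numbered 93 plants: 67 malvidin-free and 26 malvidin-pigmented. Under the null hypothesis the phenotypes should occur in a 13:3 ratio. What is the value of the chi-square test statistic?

Total ratio parts = 16. Expected numbers out of 93:
  malvidin-free: 93 × 13/16 = 75.5625
  malvidin-pigmented: 93 × 3/16 = 17.4375
χ² = Σ (O − E)² / E
  malvidin-free: (67 − 75.5625)² / 75.5625 = 0.9703
  malvidin-pigmented: (26 − 17.4375)² / 17.4375 = 4.2045
χ² = 0.9703 + 4.2045 = 5.1748 ≈ 5.175

5.175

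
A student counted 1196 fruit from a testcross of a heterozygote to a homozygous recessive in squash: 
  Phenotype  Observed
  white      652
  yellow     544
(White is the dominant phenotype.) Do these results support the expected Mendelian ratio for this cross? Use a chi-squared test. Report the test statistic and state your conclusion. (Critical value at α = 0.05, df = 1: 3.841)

9.753; not consistent

A testcross of a heterozygote (Aa × aa) gives a 1:1 phenotypic ratio.
The 1:1 ratio has 2 parts, so with N = 1196 the expected counts are:
  white: 1196 × 1/2 = 598
  yellow: 1196 × 1/2 = 598
χ² = Σ (O − E)² / E
  white: (652 − 598)² / 598 = 4.8763
  yellow: (544 − 598)² / 598 = 4.8763
χ² = 4.8763 + 4.8763 = 9.7526 ≈ 9.753
Degrees of freedom = 2 − 1 = 1; critical value at α = 0.05 is 3.841.
Since 9.753 > 3.841, we reject the null hypothesis — the data do not fit the 1:1 ratio.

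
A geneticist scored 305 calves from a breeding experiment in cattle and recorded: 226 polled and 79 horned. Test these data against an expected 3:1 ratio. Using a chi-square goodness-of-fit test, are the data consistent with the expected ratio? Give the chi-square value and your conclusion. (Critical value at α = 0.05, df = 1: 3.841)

The 3:1 ratio has 4 parts, so with N = 305 the expected counts are:
  polled: 305 × 3/4 = 228.75
  horned: 305 × 1/4 = 76.25
χ² = Σ (O − E)² / E
  polled: (226 − 228.75)² / 228.75 = 0.0331
  horned: (79 − 76.25)² / 76.25 = 0.0992
χ² = 0.0331 + 0.0992 = 0.1323 ≈ 0.132
Degrees of freedom = 2 − 1 = 1; critical value at α = 0.05 is 3.841.
Since 0.132 < 3.841, we fail to reject the null hypothesis — the data are consistent with the 3:1 ratio.

0.132; consistent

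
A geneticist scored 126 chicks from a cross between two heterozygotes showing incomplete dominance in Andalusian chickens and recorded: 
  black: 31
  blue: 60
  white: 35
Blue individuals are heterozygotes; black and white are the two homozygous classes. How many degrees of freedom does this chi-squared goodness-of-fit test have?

With incomplete dominance, a heterozygote × heterozygote cross gives a 1:2:1 phenotypic ratio.
A goodness-of-fit test with 3 phenotype classes has df = 3 − 1 = 2.

2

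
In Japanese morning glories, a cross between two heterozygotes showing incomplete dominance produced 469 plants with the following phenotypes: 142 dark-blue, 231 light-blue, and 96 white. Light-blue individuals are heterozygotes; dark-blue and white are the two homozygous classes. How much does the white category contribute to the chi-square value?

3.851

With incomplete dominance, a heterozygote × heterozygote cross gives a 1:2:1 phenotypic ratio.
The 1:2:1 ratio has 4 parts, so with N = 469 the expected counts are:
  dark-blue: 469 × 1/4 = 117.25
  light-blue: 469 × 2/4 = 234.5
  white: 469 × 1/4 = 117.25
Contribution of white: (96 − 117.25)² / 117.25 = 3.8513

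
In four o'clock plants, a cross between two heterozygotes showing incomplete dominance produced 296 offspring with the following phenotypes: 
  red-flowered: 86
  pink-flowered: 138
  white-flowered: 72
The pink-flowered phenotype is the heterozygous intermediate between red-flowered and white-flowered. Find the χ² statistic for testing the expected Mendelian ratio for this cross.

2.676

With incomplete dominance, a heterozygote × heterozygote cross gives a 1:2:1 phenotypic ratio.
Expected counts for N = 296 under a 1:2:1 ratio (total parts = 4):
  red-flowered: 296 × 1/4 = 74
  pink-flowered: 296 × 2/4 = 148
  white-flowered: 296 × 1/4 = 74
χ² = Σ (O − E)² / E
  red-flowered: (86 − 74)² / 74 = 1.9459
  pink-flowered: (138 − 148)² / 148 = 0.6757
  white-flowered: (72 − 74)² / 74 = 0.0541
χ² = 1.9459 + 0.6757 + 0.0541 = 2.6757 ≈ 2.676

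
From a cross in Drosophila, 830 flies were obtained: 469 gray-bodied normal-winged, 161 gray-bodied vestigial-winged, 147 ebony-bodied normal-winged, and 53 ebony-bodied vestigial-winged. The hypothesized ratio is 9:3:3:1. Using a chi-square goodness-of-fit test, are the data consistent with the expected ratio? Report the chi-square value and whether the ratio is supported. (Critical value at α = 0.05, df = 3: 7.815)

The 9:3:3:1 ratio has 16 parts, so with N = 830 the expected counts are:
  gray-bodied normal-winged: 830 × 9/16 = 466.875
  gray-bodied vestigial-winged: 830 × 3/16 = 155.625
  ebony-bodied normal-winged: 830 × 3/16 = 155.625
  ebony-bodied vestigial-winged: 830 × 1/16 = 51.875
χ² = Σ (O − E)² / E
  gray-bodied normal-winged: (469 − 466.875)² / 466.875 = 0.0097
  gray-bodied vestigial-winged: (161 − 155.625)² / 155.625 = 0.1856
  ebony-bodied normal-winged: (147 − 155.625)² / 155.625 = 0.4780
  ebony-bodied vestigial-winged: (53 − 51.875)² / 51.875 = 0.0244
χ² = 0.0097 + 0.1856 + 0.4780 + 0.0244 = 0.6977 ≈ 0.698
Degrees of freedom = 4 − 1 = 3; critical value at α = 0.05 is 7.815.
Since 0.698 < 7.815, we fail to reject the null hypothesis — the data are consistent with the 9:3:3:1 ratio.

0.698; consistent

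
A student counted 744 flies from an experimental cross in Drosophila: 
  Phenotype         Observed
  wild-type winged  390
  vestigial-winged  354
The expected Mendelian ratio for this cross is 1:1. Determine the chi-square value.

The 1:1 ratio has 2 parts, so with N = 744 the expected counts are:
  wild-type winged: 744 × 1/2 = 372
  vestigial-winged: 744 × 1/2 = 372
χ² = Σ (O − E)² / E
  wild-type winged: (390 − 372)² / 372 = 0.8710
  vestigial-winged: (354 − 372)² / 372 = 0.8710
χ² = 0.8710 + 0.8710 = 1.742

1.742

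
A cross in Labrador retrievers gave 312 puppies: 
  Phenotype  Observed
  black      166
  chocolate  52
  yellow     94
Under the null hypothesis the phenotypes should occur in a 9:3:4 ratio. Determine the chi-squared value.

4.519

Total ratio parts = 16. Expected numbers out of 312:
  black: 312 × 9/16 = 175.5
  chocolate: 312 × 3/16 = 58.5
  yellow: 312 × 4/16 = 78
χ² = Σ (O − E)² / E
  black: (166 − 175.5)² / 175.5 = 0.5142
  chocolate: (52 − 58.5)² / 58.5 = 0.7222
  yellow: (94 − 78)² / 78 = 3.2821
χ² = 0.5142 + 0.7222 + 3.2821 = 4.5185 ≈ 4.519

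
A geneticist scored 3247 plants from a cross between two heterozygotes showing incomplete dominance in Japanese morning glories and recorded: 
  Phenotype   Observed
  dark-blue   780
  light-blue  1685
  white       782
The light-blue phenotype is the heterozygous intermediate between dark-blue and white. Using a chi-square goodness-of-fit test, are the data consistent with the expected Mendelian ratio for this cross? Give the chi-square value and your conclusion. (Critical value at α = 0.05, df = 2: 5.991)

With incomplete dominance, a heterozygote × heterozygote cross gives a 1:2:1 phenotypic ratio.
Expected counts for N = 3247 under a 1:2:1 ratio (total parts = 4):
  dark-blue: 3247 × 1/4 = 811.75
  light-blue: 3247 × 2/4 = 1623.5
  white: 3247 × 1/4 = 811.75
χ² = Σ (O − E)² / E
  dark-blue: (780 − 811.75)² / 811.75 = 1.2418
  light-blue: (1685 − 1623.5)² / 1623.5 = 2.3297
  white: (782 − 811.75)² / 811.75 = 1.0903
χ² = 1.2418 + 2.3297 + 1.0903 = 4.6618 ≈ 4.662
Degrees of freedom = 3 − 1 = 2; critical value at α = 0.05 is 5.991.
Since 4.662 < 5.991, we fail to reject the null hypothesis — the data are consistent with the 1:2:1 ratio.

4.662; consistent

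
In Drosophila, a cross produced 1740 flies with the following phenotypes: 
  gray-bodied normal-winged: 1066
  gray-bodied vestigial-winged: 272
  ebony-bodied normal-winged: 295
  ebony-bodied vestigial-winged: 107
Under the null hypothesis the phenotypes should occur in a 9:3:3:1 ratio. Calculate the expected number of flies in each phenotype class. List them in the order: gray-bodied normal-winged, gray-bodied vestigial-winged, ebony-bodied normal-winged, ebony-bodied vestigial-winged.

978.75, 326.25, 326.25, 108.75

Expected counts for N = 1740 under a 9:3:3:1 ratio (total parts = 16):
  gray-bodied normal-winged: 1740 × 9/16 = 978.75
  gray-bodied vestigial-winged: 1740 × 3/16 = 326.25
  ebony-bodied normal-winged: 1740 × 3/16 = 326.25
  ebony-bodied vestigial-winged: 1740 × 1/16 = 108.75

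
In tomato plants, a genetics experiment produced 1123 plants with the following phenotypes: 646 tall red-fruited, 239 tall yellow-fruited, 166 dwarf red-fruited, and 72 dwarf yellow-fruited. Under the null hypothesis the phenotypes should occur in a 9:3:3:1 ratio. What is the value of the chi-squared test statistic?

Under the 9:3:3:1 hypothesis (Σ ratio = 16, N = 1123):
  tall red-fruited: 1123 × 9/16 = 631.6875
  tall yellow-fruited: 1123 × 3/16 = 210.5625
  dwarf red-fruited: 1123 × 3/16 = 210.5625
  dwarf yellow-fruited: 1123 × 1/16 = 70.1875
χ² = Σ (O − E)² / E
  tall red-fruited: (646 − 631.6875)² / 631.6875 = 0.3243
  tall yellow-fruited: (239 − 210.5625)² / 210.5625 = 3.8406
  dwarf red-fruited: (166 − 210.5625)² / 210.5625 = 9.4310
  dwarf yellow-fruited: (72 − 70.1875)² / 70.1875 = 0.0468
χ² = 0.3243 + 3.8406 + 9.4310 + 0.0468 = 13.6427 ≈ 13.643

13.643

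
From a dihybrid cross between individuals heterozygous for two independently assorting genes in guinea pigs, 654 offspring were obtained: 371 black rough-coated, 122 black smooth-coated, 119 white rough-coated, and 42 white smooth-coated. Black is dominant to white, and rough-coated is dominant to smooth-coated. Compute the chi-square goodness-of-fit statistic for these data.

0.168

A dihybrid F₂ with independent assortment and complete dominance at both loci gives a 9:3:3:1 phenotypic ratio.
Under the 9:3:3:1 hypothesis (Σ ratio = 16, N = 654):
  black rough-coated: 654 × 9/16 = 367.875
  black smooth-coated: 654 × 3/16 = 122.625
  white rough-coated: 654 × 3/16 = 122.625
  white smooth-coated: 654 × 1/16 = 40.875
χ² = Σ (O − E)² / E
  black rough-coated: (371 − 367.875)² / 367.875 = 0.0265
  black smooth-coated: (122 − 122.625)² / 122.625 = 0.0032
  white rough-coated: (119 − 122.625)² / 122.625 = 0.1072
  white smooth-coated: (42 − 40.875)² / 40.875 = 0.0310
χ² = 0.0265 + 0.0032 + 0.1072 + 0.0310 = 0.1679 ≈ 0.168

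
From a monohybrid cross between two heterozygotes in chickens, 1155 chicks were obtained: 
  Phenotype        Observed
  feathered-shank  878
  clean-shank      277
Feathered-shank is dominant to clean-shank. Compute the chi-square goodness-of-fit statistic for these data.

For a monohybrid cross between heterozygotes with complete dominance, the expected phenotypic ratio is 3:1.
The 3:1 ratio has 4 parts, so with N = 1155 the expected counts are:
  feathered-shank: 1155 × 3/4 = 866.25
  clean-shank: 1155 × 1/4 = 288.75
χ² = Σ (O − E)² / E
  feathered-shank: (878 − 866.25)² / 866.25 = 0.1594
  clean-shank: (277 − 288.75)² / 288.75 = 0.4781
χ² = 0.1594 + 0.4781 = 0.6375 ≈ 0.638

0.638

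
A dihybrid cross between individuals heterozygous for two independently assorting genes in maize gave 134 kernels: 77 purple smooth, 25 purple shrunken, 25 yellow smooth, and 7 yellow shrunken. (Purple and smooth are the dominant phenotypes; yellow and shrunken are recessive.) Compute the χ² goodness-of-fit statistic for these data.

A dihybrid F₂ with independent assortment and complete dominance at both loci gives a 9:3:3:1 phenotypic ratio.
The 9:3:3:1 ratio has 16 parts, so with N = 134 the expected counts are:
  purple smooth: 134 × 9/16 = 75.375
  purple shrunken: 134 × 3/16 = 25.125
  yellow smooth: 134 × 3/16 = 25.125
  yellow shrunken: 134 × 1/16 = 8.375
χ² = Σ (O − E)² / E
  purple smooth: (77 − 75.375)² / 75.375 = 0.0350
  purple shrunken: (25 − 25.125)² / 25.125 = 0.0006
  yellow smooth: (25 − 25.125)² / 25.125 = 0.0006
  yellow shrunken: (7 − 8.375)² / 8.375 = 0.2257
χ² = 0.0350 + 0.0006 + 0.0006 + 0.2257 = 0.2619 ≈ 0.262

0.262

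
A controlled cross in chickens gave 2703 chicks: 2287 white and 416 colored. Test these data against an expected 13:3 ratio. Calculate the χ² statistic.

Total ratio parts = 16. Expected numbers out of 2703:
  white: 2703 × 13/16 = 2196.1875
  colored: 2703 × 3/16 = 506.8125
χ² = Σ (O − E)² / E
  white: (2287 − 2196.1875)² / 2196.1875 = 3.7551
  colored: (416 − 506.8125)² / 506.8125 = 16.2721
χ² = 3.7551 + 16.2721 = 20.0272 ≈ 20.027

20.027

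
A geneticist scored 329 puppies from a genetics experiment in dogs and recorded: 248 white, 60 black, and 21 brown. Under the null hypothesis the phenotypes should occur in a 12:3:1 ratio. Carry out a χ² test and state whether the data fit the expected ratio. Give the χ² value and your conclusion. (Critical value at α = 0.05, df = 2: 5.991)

0.062; consistent

Total ratio parts = 16. Expected numbers out of 329:
  white: 329 × 12/16 = 246.75
  black: 329 × 3/16 = 61.6875
  brown: 329 × 1/16 = 20.5625
χ² = Σ (O − E)² / E
  white: (248 − 246.75)² / 246.75 = 0.0063
  black: (60 − 61.6875)² / 61.6875 = 0.0462
  brown: (21 − 20.5625)² / 20.5625 = 0.0093
χ² = 0.0063 + 0.0462 + 0.0093 = 0.0618 ≈ 0.062
Degrees of freedom = 3 − 1 = 2; critical value at α = 0.05 is 5.991.
Since 0.062 < 5.991, we fail to reject the null hypothesis — the data are consistent with the 12:3:1 ratio.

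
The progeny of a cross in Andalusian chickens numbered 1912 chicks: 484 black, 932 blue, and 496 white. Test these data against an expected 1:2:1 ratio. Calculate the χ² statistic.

1.356

Expected counts for N = 1912 under a 1:2:1 ratio (total parts = 4):
  black: 1912 × 1/4 = 478
  blue: 1912 × 2/4 = 956
  white: 1912 × 1/4 = 478
χ² = Σ (O − E)² / E
  black: (484 − 478)² / 478 = 0.0753
  blue: (932 − 956)² / 956 = 0.6025
  white: (496 − 478)² / 478 = 0.6778
χ² = 0.0753 + 0.6025 + 0.6778 = 1.3556 ≈ 1.356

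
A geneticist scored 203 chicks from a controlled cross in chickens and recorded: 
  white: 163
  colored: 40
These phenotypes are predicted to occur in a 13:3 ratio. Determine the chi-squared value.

0.121

The 13:3 ratio has 16 parts, so with N = 203 the expected counts are:
  white: 203 × 13/16 = 164.9375
  colored: 203 × 3/16 = 38.0625
χ² = Σ (O − E)² / E
  white: (163 − 164.9375)² / 164.9375 = 0.0228
  colored: (40 − 38.0625)² / 38.0625 = 0.0986
χ² = 0.0228 + 0.0986 = 0.1214 ≈ 0.121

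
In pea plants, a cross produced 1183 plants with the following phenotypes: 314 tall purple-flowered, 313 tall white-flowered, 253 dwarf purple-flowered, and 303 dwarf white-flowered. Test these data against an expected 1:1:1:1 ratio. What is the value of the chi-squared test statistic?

8.489

Expected counts for N = 1183 under a 1:1:1:1 ratio (total parts = 4):
  tall purple-flowered: 1183 × 1/4 = 295.75
  tall white-flowered: 1183 × 1/4 = 295.75
  dwarf purple-flowered: 1183 × 1/4 = 295.75
  dwarf white-flowered: 1183 × 1/4 = 295.75
χ² = Σ (O − E)² / E
  tall purple-flowered: (314 − 295.75)² / 295.75 = 1.1262
  tall white-flowered: (313 − 295.75)² / 295.75 = 1.0061
  dwarf purple-flowered: (253 − 295.75)² / 295.75 = 6.1794
  dwarf white-flowered: (303 − 295.75)² / 295.75 = 0.1777
χ² = 1.1262 + 1.0061 + 6.1794 + 0.1777 = 8.4894 ≈ 8.489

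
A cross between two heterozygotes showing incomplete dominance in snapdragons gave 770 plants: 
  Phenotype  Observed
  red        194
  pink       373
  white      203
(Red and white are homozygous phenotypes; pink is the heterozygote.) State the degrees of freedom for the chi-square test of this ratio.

With incomplete dominance, a heterozygote × heterozygote cross gives a 1:2:1 phenotypic ratio.
A goodness-of-fit test with 3 phenotype classes has df = 3 − 1 = 2.

2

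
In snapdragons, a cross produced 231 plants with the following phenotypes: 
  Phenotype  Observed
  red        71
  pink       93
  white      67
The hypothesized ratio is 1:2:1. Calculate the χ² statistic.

Under the 1:2:1 hypothesis (Σ ratio = 4, N = 231):
  red: 231 × 1/4 = 57.75
  pink: 231 × 2/4 = 115.5
  white: 231 × 1/4 = 57.75
χ² = Σ (O − E)² / E
  red: (71 − 57.75)² / 57.75 = 3.0400
  pink: (93 − 115.5)² / 115.5 = 4.3831
  white: (67 − 57.75)² / 57.75 = 1.4816
χ² = 3.0400 + 4.3831 + 1.4816 = 8.9047 ≈ 8.905

8.905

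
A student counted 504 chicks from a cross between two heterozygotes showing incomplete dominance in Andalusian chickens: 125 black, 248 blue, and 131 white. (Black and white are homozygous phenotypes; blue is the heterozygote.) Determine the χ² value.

0.270

With incomplete dominance, a heterozygote × heterozygote cross gives a 1:2:1 phenotypic ratio.
The 1:2:1 ratio has 4 parts, so with N = 504 the expected counts are:
  black: 504 × 1/4 = 126
  blue: 504 × 2/4 = 252
  white: 504 × 1/4 = 126
χ² = Σ (O − E)² / E
  black: (125 − 126)² / 126 = 0.0079
  blue: (248 − 252)² / 252 = 0.0635
  white: (131 − 126)² / 126 = 0.1984
χ² = 0.0079 + 0.0635 + 0.1984 = 0.2698 ≈ 0.270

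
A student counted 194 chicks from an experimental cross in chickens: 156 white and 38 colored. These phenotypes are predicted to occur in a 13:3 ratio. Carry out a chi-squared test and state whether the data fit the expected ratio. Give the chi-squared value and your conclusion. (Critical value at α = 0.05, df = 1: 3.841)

0.089; consistent

Total ratio parts = 16. Expected numbers out of 194:
  white: 194 × 13/16 = 157.625
  colored: 194 × 3/16 = 36.375
χ² = Σ (O − E)² / E
  white: (156 − 157.625)² / 157.625 = 0.0168
  colored: (38 − 36.375)² / 36.375 = 0.0726
χ² = 0.0168 + 0.0726 = 0.0894 ≈ 0.089
Degrees of freedom = 2 − 1 = 1; critical value at α = 0.05 is 3.841.
Since 0.089 < 3.841, we fail to reject the null hypothesis — the data are consistent with the 13:3 ratio.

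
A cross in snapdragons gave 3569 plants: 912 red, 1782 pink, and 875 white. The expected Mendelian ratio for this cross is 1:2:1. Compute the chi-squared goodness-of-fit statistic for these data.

0.774

Total ratio parts = 4. Expected numbers out of 3569:
  red: 3569 × 1/4 = 892.25
  pink: 3569 × 2/4 = 1784.5
  white: 3569 × 1/4 = 892.25
χ² = Σ (O − E)² / E
  red: (912 − 892.25)² / 892.25 = 0.4372
  pink: (1782 − 1784.5)² / 1784.5 = 0.0035
  white: (875 − 892.25)² / 892.25 = 0.3335
χ² = 0.4372 + 0.0035 + 0.3335 = 0.7742 ≈ 0.774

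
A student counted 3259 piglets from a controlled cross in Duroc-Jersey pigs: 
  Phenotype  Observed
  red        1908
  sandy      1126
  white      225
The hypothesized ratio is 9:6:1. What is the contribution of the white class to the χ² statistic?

2.230

The 9:6:1 ratio has 16 parts, so with N = 3259 the expected counts are:
  red: 3259 × 9/16 = 1833.1875
  sandy: 3259 × 6/16 = 1222.125
  white: 3259 × 1/16 = 203.6875
Contribution of white: (225 − 203.6875)² / 203.6875 = 2.2300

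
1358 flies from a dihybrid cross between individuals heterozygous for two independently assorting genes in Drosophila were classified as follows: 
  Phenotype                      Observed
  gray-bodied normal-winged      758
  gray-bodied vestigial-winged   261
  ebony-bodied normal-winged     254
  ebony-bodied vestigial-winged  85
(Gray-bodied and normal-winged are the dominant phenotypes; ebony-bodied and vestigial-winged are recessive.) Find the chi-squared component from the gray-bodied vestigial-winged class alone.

0.160

A dihybrid F₂ with independent assortment and complete dominance at both loci gives a 9:3:3:1 phenotypic ratio.
Total ratio parts = 16. Expected numbers out of 1358:
  gray-bodied normal-winged: 1358 × 9/16 = 763.875
  gray-bodied vestigial-winged: 1358 × 3/16 = 254.625
  ebony-bodied normal-winged: 1358 × 3/16 = 254.625
  ebony-bodied vestigial-winged: 1358 × 1/16 = 84.875
Contribution of gray-bodied vestigial-winged: (261 − 254.625)² / 254.625 = 0.1596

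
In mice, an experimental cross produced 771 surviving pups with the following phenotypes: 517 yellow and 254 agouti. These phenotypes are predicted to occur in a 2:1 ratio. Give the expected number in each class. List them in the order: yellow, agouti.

514, 257

Expected counts for N = 771 under a 2:1 ratio (total parts = 3):
  yellow: 771 × 2/3 = 514
  agouti: 771 × 1/3 = 257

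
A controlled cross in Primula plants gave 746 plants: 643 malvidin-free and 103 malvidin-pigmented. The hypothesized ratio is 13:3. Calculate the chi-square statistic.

Total ratio parts = 16. Expected numbers out of 746:
  malvidin-free: 746 × 13/16 = 606.125
  malvidin-pigmented: 746 × 3/16 = 139.875
χ² = Σ (O − E)² / E
  malvidin-free: (643 − 606.125)² / 606.125 = 2.2434
  malvidin-pigmented: (103 − 139.875)² / 139.875 = 9.7213
χ² = 2.2434 + 9.7213 = 11.9647 ≈ 11.965

11.965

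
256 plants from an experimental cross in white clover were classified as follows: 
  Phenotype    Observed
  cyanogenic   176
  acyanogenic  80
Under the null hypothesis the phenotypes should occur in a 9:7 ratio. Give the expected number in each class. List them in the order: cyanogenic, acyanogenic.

144, 112

Total ratio parts = 16. Expected numbers out of 256:
  cyanogenic: 256 × 9/16 = 144
  acyanogenic: 256 × 7/16 = 112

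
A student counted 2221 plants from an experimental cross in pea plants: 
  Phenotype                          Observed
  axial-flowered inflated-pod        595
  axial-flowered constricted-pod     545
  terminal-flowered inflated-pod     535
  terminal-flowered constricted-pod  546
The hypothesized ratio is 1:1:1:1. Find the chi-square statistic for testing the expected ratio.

3.928

Expected counts for N = 2221 under a 1:1:1:1 ratio (total parts = 4):
  axial-flowered inflated-pod: 2221 × 1/4 = 555.25
  axial-flowered constricted-pod: 2221 × 1/4 = 555.25
  terminal-flowered inflated-pod: 2221 × 1/4 = 555.25
  terminal-flowered constricted-pod: 2221 × 1/4 = 555.25
χ² = Σ (O − E)² / E
  axial-flowered inflated-pod: (595 − 555.25)² / 555.25 = 2.8457
  axial-flowered constricted-pod: (545 − 555.25)² / 555.25 = 0.1892
  terminal-flowered inflated-pod: (535 − 555.25)² / 555.25 = 0.7385
  terminal-flowered constricted-pod: (546 − 555.25)² / 555.25 = 0.1541
χ² = 2.8457 + 0.1892 + 0.7385 + 0.1541 = 3.9275 ≈ 3.928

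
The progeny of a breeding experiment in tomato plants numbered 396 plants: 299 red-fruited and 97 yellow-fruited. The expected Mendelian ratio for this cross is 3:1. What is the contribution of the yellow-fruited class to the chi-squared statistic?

Expected counts for N = 396 under a 3:1 ratio (total parts = 4):
  red-fruited: 396 × 3/4 = 297
  yellow-fruited: 396 × 1/4 = 99
Contribution of yellow-fruited: (97 − 99)² / 99 = 0.0404

0.040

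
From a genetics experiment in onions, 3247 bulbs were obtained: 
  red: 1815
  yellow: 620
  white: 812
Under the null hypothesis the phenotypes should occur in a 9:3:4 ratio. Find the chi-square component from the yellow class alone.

0.206

The 9:3:4 ratio has 16 parts, so with N = 3247 the expected counts are:
  red: 3247 × 9/16 = 1826.4375
  yellow: 3247 × 3/16 = 608.8125
  white: 3247 × 4/16 = 811.75
Contribution of yellow: (620 − 608.8125)² / 608.8125 = 0.2056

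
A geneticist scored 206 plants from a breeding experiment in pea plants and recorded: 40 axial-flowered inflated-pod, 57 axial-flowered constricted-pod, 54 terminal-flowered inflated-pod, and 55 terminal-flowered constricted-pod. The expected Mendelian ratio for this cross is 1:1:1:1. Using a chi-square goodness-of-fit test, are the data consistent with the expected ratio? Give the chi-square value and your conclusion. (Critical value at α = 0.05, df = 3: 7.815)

Expected counts for N = 206 under a 1:1:1:1 ratio (total parts = 4):
  axial-flowered inflated-pod: 206 × 1/4 = 51.5
  axial-flowered constricted-pod: 206 × 1/4 = 51.5
  terminal-flowered inflated-pod: 206 × 1/4 = 51.5
  terminal-flowered constricted-pod: 206 × 1/4 = 51.5
χ² = Σ (O − E)² / E
  axial-flowered inflated-pod: (40 − 51.5)² / 51.5 = 2.5680
  axial-flowered constricted-pod: (57 − 51.5)² / 51.5 = 0.5874
  terminal-flowered inflated-pod: (54 − 51.5)² / 51.5 = 0.1214
  terminal-flowered constricted-pod: (55 − 51.5)² / 51.5 = 0.2379
χ² = 2.5680 + 0.5874 + 0.1214 + 0.2379 = 3.5147 ≈ 3.515
Degrees of freedom = 4 − 1 = 3; critical value at α = 0.05 is 7.815.
Since 3.515 < 7.815, we fail to reject the null hypothesis — the data are consistent with the 1:1:1:1 ratio.

3.515; consistent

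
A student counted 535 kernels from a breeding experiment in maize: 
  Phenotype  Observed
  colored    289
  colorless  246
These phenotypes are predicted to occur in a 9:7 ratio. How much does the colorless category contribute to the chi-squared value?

0.609

Expected counts for N = 535 under a 9:7 ratio (total parts = 16):
  colored: 535 × 9/16 = 300.9375
  colorless: 535 × 7/16 = 234.0625
Contribution of colorless: (246 − 234.0625)² / 234.0625 = 0.6088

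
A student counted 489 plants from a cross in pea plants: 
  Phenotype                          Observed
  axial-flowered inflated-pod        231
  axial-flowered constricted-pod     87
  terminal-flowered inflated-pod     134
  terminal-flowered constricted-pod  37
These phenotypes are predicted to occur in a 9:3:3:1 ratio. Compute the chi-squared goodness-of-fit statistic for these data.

28.181

Expected counts for N = 489 under a 9:3:3:1 ratio (total parts = 16):
  axial-flowered inflated-pod: 489 × 9/16 = 275.0625
  axial-flowered constricted-pod: 489 × 3/16 = 91.6875
  terminal-flowered inflated-pod: 489 × 3/16 = 91.6875
  terminal-flowered constricted-pod: 489 × 1/16 = 30.5625
χ² = Σ (O − E)² / E
  axial-flowered inflated-pod: (231 − 275.0625)² / 275.0625 = 7.0584
  axial-flowered constricted-pod: (87 − 91.6875)² / 91.6875 = 0.2396
  terminal-flowered inflated-pod: (134 − 91.6875)² / 91.6875 = 19.5266
  terminal-flowered constricted-pod: (37 − 30.5625)² / 30.5625 = 1.3560
χ² = 7.0584 + 0.2396 + 19.5266 + 1.3560 = 28.1806 ≈ 28.181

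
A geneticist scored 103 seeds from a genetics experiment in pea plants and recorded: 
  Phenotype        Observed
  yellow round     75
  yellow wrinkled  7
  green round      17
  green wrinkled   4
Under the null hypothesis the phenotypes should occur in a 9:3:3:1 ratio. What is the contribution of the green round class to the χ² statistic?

The 9:3:3:1 ratio has 16 parts, so with N = 103 the expected counts are:
  yellow round: 103 × 9/16 = 57.9375
  yellow wrinkled: 103 × 3/16 = 19.3125
  green round: 103 × 3/16 = 19.3125
  green wrinkled: 103 × 1/16 = 6.4375
Contribution of green round: (17 − 19.3125)² / 19.3125 = 0.2769

0.277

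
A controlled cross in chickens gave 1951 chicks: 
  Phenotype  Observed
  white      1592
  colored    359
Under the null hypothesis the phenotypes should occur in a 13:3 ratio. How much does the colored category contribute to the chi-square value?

The 13:3 ratio has 16 parts, so with N = 1951 the expected counts are:
  white: 1951 × 13/16 = 1585.1875
  colored: 1951 × 3/16 = 365.8125
Contribution of colored: (359 − 365.8125)² / 365.8125 = 0.1269

0.127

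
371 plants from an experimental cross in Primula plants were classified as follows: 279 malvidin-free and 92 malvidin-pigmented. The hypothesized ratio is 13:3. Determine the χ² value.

Total ratio parts = 16. Expected numbers out of 371:
  malvidin-free: 371 × 13/16 = 301.4375
  malvidin-pigmented: 371 × 3/16 = 69.5625
χ² = Σ (O − E)² / E
  malvidin-free: (279 − 301.4375)² / 301.4375 = 1.6701
  malvidin-pigmented: (92 − 69.5625)² / 69.5625 = 7.2373
χ² = 1.6701 + 7.2373 = 8.9074 ≈ 8.907

8.907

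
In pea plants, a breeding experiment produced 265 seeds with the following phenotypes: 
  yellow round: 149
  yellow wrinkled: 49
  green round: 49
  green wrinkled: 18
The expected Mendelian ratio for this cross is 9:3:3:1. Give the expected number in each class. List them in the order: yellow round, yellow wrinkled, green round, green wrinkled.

Total ratio parts = 16. Expected numbers out of 265:
  yellow round: 265 × 9/16 = 149.0625
  yellow wrinkled: 265 × 3/16 = 49.6875
  green round: 265 × 3/16 = 49.6875
  green wrinkled: 265 × 1/16 = 16.5625

149.0625, 49.6875, 49.6875, 16.5625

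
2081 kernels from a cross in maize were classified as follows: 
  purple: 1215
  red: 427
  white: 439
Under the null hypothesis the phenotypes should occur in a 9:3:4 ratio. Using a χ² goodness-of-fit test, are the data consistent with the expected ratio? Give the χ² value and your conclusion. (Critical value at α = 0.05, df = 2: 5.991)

17.849; not consistent

The 9:3:4 ratio has 16 parts, so with N = 2081 the expected counts are:
  purple: 2081 × 9/16 = 1170.5625
  red: 2081 × 3/16 = 390.1875
  white: 2081 × 4/16 = 520.25
χ² = Σ (O − E)² / E
  purple: (1215 − 1170.5625)² / 1170.5625 = 1.6870
  red: (427 − 390.1875)² / 390.1875 = 3.4731
  white: (439 − 520.25)² / 520.25 = 12.6892
χ² = 1.6870 + 3.4731 + 12.6892 = 17.8493 ≈ 17.849
Degrees of freedom = 3 − 1 = 2; critical value at α = 0.05 is 5.991.
Since 17.849 > 5.991, we reject the null hypothesis — the data do not fit the 9:3:4 ratio.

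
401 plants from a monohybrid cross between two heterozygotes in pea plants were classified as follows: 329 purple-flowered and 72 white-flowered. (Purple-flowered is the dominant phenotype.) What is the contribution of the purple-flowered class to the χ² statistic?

For a monohybrid cross between heterozygotes with complete dominance, the expected phenotypic ratio is 3:1.
Expected counts for N = 401 under a 3:1 ratio (total parts = 4):
  purple-flowered: 401 × 3/4 = 300.75
  white-flowered: 401 × 1/4 = 100.25
Contribution of purple-flowered: (329 − 300.75)² / 300.75 = 2.6536

2.654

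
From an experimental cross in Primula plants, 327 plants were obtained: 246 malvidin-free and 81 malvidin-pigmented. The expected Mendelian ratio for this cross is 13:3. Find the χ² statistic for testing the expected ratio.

7.781

The 13:3 ratio has 16 parts, so with N = 327 the expected counts are:
  malvidin-free: 327 × 13/16 = 265.6875
  malvidin-pigmented: 327 × 3/16 = 61.3125
χ² = Σ (O − E)² / E
  malvidin-free: (246 − 265.6875)² / 265.6875 = 1.4588
  malvidin-pigmented: (81 − 61.3125)² / 61.3125 = 6.3217
χ² = 1.4588 + 6.3217 = 7.7805 ≈ 7.781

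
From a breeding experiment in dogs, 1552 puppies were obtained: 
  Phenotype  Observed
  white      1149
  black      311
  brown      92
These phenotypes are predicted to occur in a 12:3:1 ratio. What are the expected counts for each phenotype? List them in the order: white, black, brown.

1164, 291, 97

Expected counts for N = 1552 under a 12:3:1 ratio (total parts = 16):
  white: 1552 × 12/16 = 1164
  black: 1552 × 3/16 = 291
  brown: 1552 × 1/16 = 97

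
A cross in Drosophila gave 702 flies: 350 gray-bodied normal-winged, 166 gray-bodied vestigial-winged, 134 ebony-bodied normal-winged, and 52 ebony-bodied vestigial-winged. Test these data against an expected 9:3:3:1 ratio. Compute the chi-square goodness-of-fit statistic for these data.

15.625

Total ratio parts = 16. Expected numbers out of 702:
  gray-bodied normal-winged: 702 × 9/16 = 394.875
  gray-bodied vestigial-winged: 702 × 3/16 = 131.625
  ebony-bodied normal-winged: 702 × 3/16 = 131.625
  ebony-bodied vestigial-winged: 702 × 1/16 = 43.875
χ² = Σ (O − E)² / E
  gray-bodied normal-winged: (350 − 394.875)² / 394.875 = 5.0998
  gray-bodied vestigial-winged: (166 − 131.625)² / 131.625 = 8.9773
  ebony-bodied normal-winged: (134 − 131.625)² / 131.625 = 0.0429
  ebony-bodied vestigial-winged: (52 − 43.875)² / 43.875 = 1.5046
χ² = 5.0998 + 8.9773 + 0.0429 + 1.5046 = 15.6246 ≈ 15.625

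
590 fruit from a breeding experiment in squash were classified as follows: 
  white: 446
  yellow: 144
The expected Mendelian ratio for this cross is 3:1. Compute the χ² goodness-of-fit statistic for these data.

0.111

Expected counts for N = 590 under a 3:1 ratio (total parts = 4):
  white: 590 × 3/4 = 442.5
  yellow: 590 × 1/4 = 147.5
χ² = Σ (O − E)² / E
  white: (446 − 442.5)² / 442.5 = 0.0277
  yellow: (144 − 147.5)² / 147.5 = 0.0831
χ² = 0.0277 + 0.0831 = 0.1108 ≈ 0.111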